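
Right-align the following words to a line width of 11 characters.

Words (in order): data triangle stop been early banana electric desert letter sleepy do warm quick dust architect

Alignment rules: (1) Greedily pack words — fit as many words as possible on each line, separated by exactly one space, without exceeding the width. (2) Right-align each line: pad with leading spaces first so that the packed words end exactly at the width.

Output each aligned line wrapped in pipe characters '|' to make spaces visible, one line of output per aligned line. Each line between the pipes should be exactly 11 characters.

Answer: |       data|
|   triangle|
|  stop been|
|      early|
|     banana|
|   electric|
|     desert|
|     letter|
|  sleepy do|
| warm quick|
|       dust|
|  architect|

Derivation:
Line 1: ['data'] (min_width=4, slack=7)
Line 2: ['triangle'] (min_width=8, slack=3)
Line 3: ['stop', 'been'] (min_width=9, slack=2)
Line 4: ['early'] (min_width=5, slack=6)
Line 5: ['banana'] (min_width=6, slack=5)
Line 6: ['electric'] (min_width=8, slack=3)
Line 7: ['desert'] (min_width=6, slack=5)
Line 8: ['letter'] (min_width=6, slack=5)
Line 9: ['sleepy', 'do'] (min_width=9, slack=2)
Line 10: ['warm', 'quick'] (min_width=10, slack=1)
Line 11: ['dust'] (min_width=4, slack=7)
Line 12: ['architect'] (min_width=9, slack=2)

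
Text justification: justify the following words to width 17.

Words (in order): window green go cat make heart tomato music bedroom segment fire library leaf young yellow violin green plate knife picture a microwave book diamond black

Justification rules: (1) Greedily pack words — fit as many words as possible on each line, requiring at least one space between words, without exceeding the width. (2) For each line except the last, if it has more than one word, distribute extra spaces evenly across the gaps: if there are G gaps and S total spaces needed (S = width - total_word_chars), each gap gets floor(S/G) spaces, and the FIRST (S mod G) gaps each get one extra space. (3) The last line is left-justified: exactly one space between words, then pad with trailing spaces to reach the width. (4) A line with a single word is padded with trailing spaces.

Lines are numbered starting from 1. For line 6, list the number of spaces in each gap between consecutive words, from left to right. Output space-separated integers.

Line 1: ['window', 'green', 'go'] (min_width=15, slack=2)
Line 2: ['cat', 'make', 'heart'] (min_width=14, slack=3)
Line 3: ['tomato', 'music'] (min_width=12, slack=5)
Line 4: ['bedroom', 'segment'] (min_width=15, slack=2)
Line 5: ['fire', 'library', 'leaf'] (min_width=17, slack=0)
Line 6: ['young', 'yellow'] (min_width=12, slack=5)
Line 7: ['violin', 'green'] (min_width=12, slack=5)
Line 8: ['plate', 'knife'] (min_width=11, slack=6)
Line 9: ['picture', 'a'] (min_width=9, slack=8)
Line 10: ['microwave', 'book'] (min_width=14, slack=3)
Line 11: ['diamond', 'black'] (min_width=13, slack=4)

Answer: 6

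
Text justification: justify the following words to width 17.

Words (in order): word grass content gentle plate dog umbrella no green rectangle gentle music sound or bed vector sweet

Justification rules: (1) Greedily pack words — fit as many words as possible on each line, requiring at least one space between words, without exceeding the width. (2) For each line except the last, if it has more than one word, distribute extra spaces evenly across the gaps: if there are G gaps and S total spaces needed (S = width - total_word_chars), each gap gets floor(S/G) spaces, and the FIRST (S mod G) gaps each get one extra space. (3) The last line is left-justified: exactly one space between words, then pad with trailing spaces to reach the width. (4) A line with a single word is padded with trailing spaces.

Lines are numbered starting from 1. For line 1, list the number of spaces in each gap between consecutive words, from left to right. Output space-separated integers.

Answer: 8

Derivation:
Line 1: ['word', 'grass'] (min_width=10, slack=7)
Line 2: ['content', 'gentle'] (min_width=14, slack=3)
Line 3: ['plate', 'dog'] (min_width=9, slack=8)
Line 4: ['umbrella', 'no', 'green'] (min_width=17, slack=0)
Line 5: ['rectangle', 'gentle'] (min_width=16, slack=1)
Line 6: ['music', 'sound', 'or'] (min_width=14, slack=3)
Line 7: ['bed', 'vector', 'sweet'] (min_width=16, slack=1)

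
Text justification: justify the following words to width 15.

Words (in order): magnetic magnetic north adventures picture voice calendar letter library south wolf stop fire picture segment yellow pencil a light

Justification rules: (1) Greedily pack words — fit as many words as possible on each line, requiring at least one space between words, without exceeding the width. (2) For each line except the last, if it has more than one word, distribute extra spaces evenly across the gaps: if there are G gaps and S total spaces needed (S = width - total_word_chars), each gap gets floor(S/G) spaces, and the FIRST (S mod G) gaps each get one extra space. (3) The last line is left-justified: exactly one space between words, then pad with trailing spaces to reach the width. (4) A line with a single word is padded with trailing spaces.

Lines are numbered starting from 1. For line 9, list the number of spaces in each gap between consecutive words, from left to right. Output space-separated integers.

Line 1: ['magnetic'] (min_width=8, slack=7)
Line 2: ['magnetic', 'north'] (min_width=14, slack=1)
Line 3: ['adventures'] (min_width=10, slack=5)
Line 4: ['picture', 'voice'] (min_width=13, slack=2)
Line 5: ['calendar', 'letter'] (min_width=15, slack=0)
Line 6: ['library', 'south'] (min_width=13, slack=2)
Line 7: ['wolf', 'stop', 'fire'] (min_width=14, slack=1)
Line 8: ['picture', 'segment'] (min_width=15, slack=0)
Line 9: ['yellow', 'pencil', 'a'] (min_width=15, slack=0)
Line 10: ['light'] (min_width=5, slack=10)

Answer: 1 1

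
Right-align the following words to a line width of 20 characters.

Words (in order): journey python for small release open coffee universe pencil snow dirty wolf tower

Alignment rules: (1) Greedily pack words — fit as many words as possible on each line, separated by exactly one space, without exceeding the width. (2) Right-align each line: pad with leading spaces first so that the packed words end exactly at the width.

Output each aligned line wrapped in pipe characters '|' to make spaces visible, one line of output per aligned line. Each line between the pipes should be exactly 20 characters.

Line 1: ['journey', 'python', 'for'] (min_width=18, slack=2)
Line 2: ['small', 'release', 'open'] (min_width=18, slack=2)
Line 3: ['coffee', 'universe'] (min_width=15, slack=5)
Line 4: ['pencil', 'snow', 'dirty'] (min_width=17, slack=3)
Line 5: ['wolf', 'tower'] (min_width=10, slack=10)

Answer: |  journey python for|
|  small release open|
|     coffee universe|
|   pencil snow dirty|
|          wolf tower|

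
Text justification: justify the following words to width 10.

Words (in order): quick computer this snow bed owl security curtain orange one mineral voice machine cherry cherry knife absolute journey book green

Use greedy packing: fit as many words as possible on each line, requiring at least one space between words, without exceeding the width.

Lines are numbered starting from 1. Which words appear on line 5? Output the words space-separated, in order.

Answer: security

Derivation:
Line 1: ['quick'] (min_width=5, slack=5)
Line 2: ['computer'] (min_width=8, slack=2)
Line 3: ['this', 'snow'] (min_width=9, slack=1)
Line 4: ['bed', 'owl'] (min_width=7, slack=3)
Line 5: ['security'] (min_width=8, slack=2)
Line 6: ['curtain'] (min_width=7, slack=3)
Line 7: ['orange', 'one'] (min_width=10, slack=0)
Line 8: ['mineral'] (min_width=7, slack=3)
Line 9: ['voice'] (min_width=5, slack=5)
Line 10: ['machine'] (min_width=7, slack=3)
Line 11: ['cherry'] (min_width=6, slack=4)
Line 12: ['cherry'] (min_width=6, slack=4)
Line 13: ['knife'] (min_width=5, slack=5)
Line 14: ['absolute'] (min_width=8, slack=2)
Line 15: ['journey'] (min_width=7, slack=3)
Line 16: ['book', 'green'] (min_width=10, slack=0)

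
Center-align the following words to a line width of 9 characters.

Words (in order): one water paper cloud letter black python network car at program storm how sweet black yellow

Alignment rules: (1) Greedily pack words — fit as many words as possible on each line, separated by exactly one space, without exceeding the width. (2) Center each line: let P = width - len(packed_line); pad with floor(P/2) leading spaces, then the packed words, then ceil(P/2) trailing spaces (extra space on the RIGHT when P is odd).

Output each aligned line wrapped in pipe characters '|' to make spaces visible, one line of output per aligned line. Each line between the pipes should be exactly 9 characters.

Line 1: ['one', 'water'] (min_width=9, slack=0)
Line 2: ['paper'] (min_width=5, slack=4)
Line 3: ['cloud'] (min_width=5, slack=4)
Line 4: ['letter'] (min_width=6, slack=3)
Line 5: ['black'] (min_width=5, slack=4)
Line 6: ['python'] (min_width=6, slack=3)
Line 7: ['network'] (min_width=7, slack=2)
Line 8: ['car', 'at'] (min_width=6, slack=3)
Line 9: ['program'] (min_width=7, slack=2)
Line 10: ['storm', 'how'] (min_width=9, slack=0)
Line 11: ['sweet'] (min_width=5, slack=4)
Line 12: ['black'] (min_width=5, slack=4)
Line 13: ['yellow'] (min_width=6, slack=3)

Answer: |one water|
|  paper  |
|  cloud  |
| letter  |
|  black  |
| python  |
| network |
| car at  |
| program |
|storm how|
|  sweet  |
|  black  |
| yellow  |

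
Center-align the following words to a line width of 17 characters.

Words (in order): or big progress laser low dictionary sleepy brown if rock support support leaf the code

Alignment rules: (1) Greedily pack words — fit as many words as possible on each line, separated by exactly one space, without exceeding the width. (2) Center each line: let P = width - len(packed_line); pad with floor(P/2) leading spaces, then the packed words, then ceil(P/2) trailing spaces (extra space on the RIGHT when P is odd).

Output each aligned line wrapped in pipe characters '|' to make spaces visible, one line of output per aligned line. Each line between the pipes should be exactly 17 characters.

Line 1: ['or', 'big', 'progress'] (min_width=15, slack=2)
Line 2: ['laser', 'low'] (min_width=9, slack=8)
Line 3: ['dictionary', 'sleepy'] (min_width=17, slack=0)
Line 4: ['brown', 'if', 'rock'] (min_width=13, slack=4)
Line 5: ['support', 'support'] (min_width=15, slack=2)
Line 6: ['leaf', 'the', 'code'] (min_width=13, slack=4)

Answer: | or big progress |
|    laser low    |
|dictionary sleepy|
|  brown if rock  |
| support support |
|  leaf the code  |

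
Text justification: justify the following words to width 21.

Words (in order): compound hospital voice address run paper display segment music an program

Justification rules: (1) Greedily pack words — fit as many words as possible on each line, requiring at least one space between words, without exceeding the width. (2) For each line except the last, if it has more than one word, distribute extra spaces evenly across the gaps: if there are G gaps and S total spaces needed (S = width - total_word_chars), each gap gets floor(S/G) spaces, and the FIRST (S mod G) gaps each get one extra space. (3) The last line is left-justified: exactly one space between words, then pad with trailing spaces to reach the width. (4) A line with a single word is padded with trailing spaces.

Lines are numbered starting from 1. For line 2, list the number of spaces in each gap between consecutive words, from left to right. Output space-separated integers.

Line 1: ['compound', 'hospital'] (min_width=17, slack=4)
Line 2: ['voice', 'address', 'run'] (min_width=17, slack=4)
Line 3: ['paper', 'display', 'segment'] (min_width=21, slack=0)
Line 4: ['music', 'an', 'program'] (min_width=16, slack=5)

Answer: 3 3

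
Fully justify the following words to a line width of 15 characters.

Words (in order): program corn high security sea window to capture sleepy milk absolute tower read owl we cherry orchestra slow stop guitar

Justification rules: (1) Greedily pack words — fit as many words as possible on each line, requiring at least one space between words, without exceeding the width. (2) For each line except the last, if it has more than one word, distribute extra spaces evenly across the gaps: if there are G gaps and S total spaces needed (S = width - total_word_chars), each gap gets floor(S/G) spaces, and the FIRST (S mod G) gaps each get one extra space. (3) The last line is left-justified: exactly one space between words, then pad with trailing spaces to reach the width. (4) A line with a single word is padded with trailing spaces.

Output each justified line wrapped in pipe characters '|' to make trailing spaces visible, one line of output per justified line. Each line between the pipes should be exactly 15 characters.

Line 1: ['program', 'corn'] (min_width=12, slack=3)
Line 2: ['high', 'security'] (min_width=13, slack=2)
Line 3: ['sea', 'window', 'to'] (min_width=13, slack=2)
Line 4: ['capture', 'sleepy'] (min_width=14, slack=1)
Line 5: ['milk', 'absolute'] (min_width=13, slack=2)
Line 6: ['tower', 'read', 'owl'] (min_width=14, slack=1)
Line 7: ['we', 'cherry'] (min_width=9, slack=6)
Line 8: ['orchestra', 'slow'] (min_width=14, slack=1)
Line 9: ['stop', 'guitar'] (min_width=11, slack=4)

Answer: |program    corn|
|high   security|
|sea  window  to|
|capture  sleepy|
|milk   absolute|
|tower  read owl|
|we       cherry|
|orchestra  slow|
|stop guitar    |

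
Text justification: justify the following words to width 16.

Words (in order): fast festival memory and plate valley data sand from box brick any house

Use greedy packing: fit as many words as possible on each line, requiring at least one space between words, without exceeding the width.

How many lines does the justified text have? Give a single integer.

Answer: 5

Derivation:
Line 1: ['fast', 'festival'] (min_width=13, slack=3)
Line 2: ['memory', 'and', 'plate'] (min_width=16, slack=0)
Line 3: ['valley', 'data', 'sand'] (min_width=16, slack=0)
Line 4: ['from', 'box', 'brick'] (min_width=14, slack=2)
Line 5: ['any', 'house'] (min_width=9, slack=7)
Total lines: 5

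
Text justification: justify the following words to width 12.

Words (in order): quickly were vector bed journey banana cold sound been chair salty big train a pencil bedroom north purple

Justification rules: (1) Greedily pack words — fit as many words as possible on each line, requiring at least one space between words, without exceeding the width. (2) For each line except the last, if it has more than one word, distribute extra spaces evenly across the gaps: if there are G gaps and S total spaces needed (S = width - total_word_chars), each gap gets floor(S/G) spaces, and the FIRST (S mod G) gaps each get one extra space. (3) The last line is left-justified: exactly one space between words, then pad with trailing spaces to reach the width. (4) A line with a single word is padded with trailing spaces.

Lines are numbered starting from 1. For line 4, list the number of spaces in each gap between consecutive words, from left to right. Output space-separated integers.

Answer: 2

Derivation:
Line 1: ['quickly', 'were'] (min_width=12, slack=0)
Line 2: ['vector', 'bed'] (min_width=10, slack=2)
Line 3: ['journey'] (min_width=7, slack=5)
Line 4: ['banana', 'cold'] (min_width=11, slack=1)
Line 5: ['sound', 'been'] (min_width=10, slack=2)
Line 6: ['chair', 'salty'] (min_width=11, slack=1)
Line 7: ['big', 'train', 'a'] (min_width=11, slack=1)
Line 8: ['pencil'] (min_width=6, slack=6)
Line 9: ['bedroom'] (min_width=7, slack=5)
Line 10: ['north', 'purple'] (min_width=12, slack=0)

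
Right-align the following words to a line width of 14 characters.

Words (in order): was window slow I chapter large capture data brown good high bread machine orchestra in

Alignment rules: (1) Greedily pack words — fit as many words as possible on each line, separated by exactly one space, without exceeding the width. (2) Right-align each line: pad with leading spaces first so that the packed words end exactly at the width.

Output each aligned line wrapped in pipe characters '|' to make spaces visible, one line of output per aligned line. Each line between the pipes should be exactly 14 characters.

Line 1: ['was', 'window'] (min_width=10, slack=4)
Line 2: ['slow', 'I', 'chapter'] (min_width=14, slack=0)
Line 3: ['large', 'capture'] (min_width=13, slack=1)
Line 4: ['data', 'brown'] (min_width=10, slack=4)
Line 5: ['good', 'high'] (min_width=9, slack=5)
Line 6: ['bread', 'machine'] (min_width=13, slack=1)
Line 7: ['orchestra', 'in'] (min_width=12, slack=2)

Answer: |    was window|
|slow I chapter|
| large capture|
|    data brown|
|     good high|
| bread machine|
|  orchestra in|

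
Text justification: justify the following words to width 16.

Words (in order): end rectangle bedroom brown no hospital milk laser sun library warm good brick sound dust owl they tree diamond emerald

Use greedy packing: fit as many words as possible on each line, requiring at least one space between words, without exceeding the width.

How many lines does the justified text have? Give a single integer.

Answer: 9

Derivation:
Line 1: ['end', 'rectangle'] (min_width=13, slack=3)
Line 2: ['bedroom', 'brown', 'no'] (min_width=16, slack=0)
Line 3: ['hospital', 'milk'] (min_width=13, slack=3)
Line 4: ['laser', 'sun'] (min_width=9, slack=7)
Line 5: ['library', 'warm'] (min_width=12, slack=4)
Line 6: ['good', 'brick', 'sound'] (min_width=16, slack=0)
Line 7: ['dust', 'owl', 'they'] (min_width=13, slack=3)
Line 8: ['tree', 'diamond'] (min_width=12, slack=4)
Line 9: ['emerald'] (min_width=7, slack=9)
Total lines: 9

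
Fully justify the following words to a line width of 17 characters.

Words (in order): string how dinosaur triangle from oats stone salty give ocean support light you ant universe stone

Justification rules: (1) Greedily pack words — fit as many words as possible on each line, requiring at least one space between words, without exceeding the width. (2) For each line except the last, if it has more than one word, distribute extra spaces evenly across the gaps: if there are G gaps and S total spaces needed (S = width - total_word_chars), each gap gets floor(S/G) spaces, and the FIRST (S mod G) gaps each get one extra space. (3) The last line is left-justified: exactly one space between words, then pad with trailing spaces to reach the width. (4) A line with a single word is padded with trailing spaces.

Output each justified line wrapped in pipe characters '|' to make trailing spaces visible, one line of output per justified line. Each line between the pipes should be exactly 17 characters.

Answer: |string        how|
|dinosaur triangle|
|from  oats  stone|
|salty  give ocean|
|support light you|
|ant      universe|
|stone            |

Derivation:
Line 1: ['string', 'how'] (min_width=10, slack=7)
Line 2: ['dinosaur', 'triangle'] (min_width=17, slack=0)
Line 3: ['from', 'oats', 'stone'] (min_width=15, slack=2)
Line 4: ['salty', 'give', 'ocean'] (min_width=16, slack=1)
Line 5: ['support', 'light', 'you'] (min_width=17, slack=0)
Line 6: ['ant', 'universe'] (min_width=12, slack=5)
Line 7: ['stone'] (min_width=5, slack=12)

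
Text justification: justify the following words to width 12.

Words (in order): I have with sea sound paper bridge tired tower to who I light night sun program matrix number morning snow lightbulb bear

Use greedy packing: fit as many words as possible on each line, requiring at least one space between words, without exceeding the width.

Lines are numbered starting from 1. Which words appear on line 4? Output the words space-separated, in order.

Answer: tired tower

Derivation:
Line 1: ['I', 'have', 'with'] (min_width=11, slack=1)
Line 2: ['sea', 'sound'] (min_width=9, slack=3)
Line 3: ['paper', 'bridge'] (min_width=12, slack=0)
Line 4: ['tired', 'tower'] (min_width=11, slack=1)
Line 5: ['to', 'who', 'I'] (min_width=8, slack=4)
Line 6: ['light', 'night'] (min_width=11, slack=1)
Line 7: ['sun', 'program'] (min_width=11, slack=1)
Line 8: ['matrix'] (min_width=6, slack=6)
Line 9: ['number'] (min_width=6, slack=6)
Line 10: ['morning', 'snow'] (min_width=12, slack=0)
Line 11: ['lightbulb'] (min_width=9, slack=3)
Line 12: ['bear'] (min_width=4, slack=8)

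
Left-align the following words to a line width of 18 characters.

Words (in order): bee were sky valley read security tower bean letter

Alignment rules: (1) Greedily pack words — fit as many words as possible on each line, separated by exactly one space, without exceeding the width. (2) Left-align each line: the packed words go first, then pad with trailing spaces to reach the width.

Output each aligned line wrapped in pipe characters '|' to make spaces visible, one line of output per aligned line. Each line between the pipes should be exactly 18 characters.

Answer: |bee were sky      |
|valley read       |
|security tower    |
|bean letter       |

Derivation:
Line 1: ['bee', 'were', 'sky'] (min_width=12, slack=6)
Line 2: ['valley', 'read'] (min_width=11, slack=7)
Line 3: ['security', 'tower'] (min_width=14, slack=4)
Line 4: ['bean', 'letter'] (min_width=11, slack=7)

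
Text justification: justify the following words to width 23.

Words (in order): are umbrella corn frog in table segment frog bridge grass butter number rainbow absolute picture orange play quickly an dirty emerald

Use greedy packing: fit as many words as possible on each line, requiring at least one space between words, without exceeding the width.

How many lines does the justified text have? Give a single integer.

Answer: 7

Derivation:
Line 1: ['are', 'umbrella', 'corn', 'frog'] (min_width=22, slack=1)
Line 2: ['in', 'table', 'segment', 'frog'] (min_width=21, slack=2)
Line 3: ['bridge', 'grass', 'butter'] (min_width=19, slack=4)
Line 4: ['number', 'rainbow', 'absolute'] (min_width=23, slack=0)
Line 5: ['picture', 'orange', 'play'] (min_width=19, slack=4)
Line 6: ['quickly', 'an', 'dirty'] (min_width=16, slack=7)
Line 7: ['emerald'] (min_width=7, slack=16)
Total lines: 7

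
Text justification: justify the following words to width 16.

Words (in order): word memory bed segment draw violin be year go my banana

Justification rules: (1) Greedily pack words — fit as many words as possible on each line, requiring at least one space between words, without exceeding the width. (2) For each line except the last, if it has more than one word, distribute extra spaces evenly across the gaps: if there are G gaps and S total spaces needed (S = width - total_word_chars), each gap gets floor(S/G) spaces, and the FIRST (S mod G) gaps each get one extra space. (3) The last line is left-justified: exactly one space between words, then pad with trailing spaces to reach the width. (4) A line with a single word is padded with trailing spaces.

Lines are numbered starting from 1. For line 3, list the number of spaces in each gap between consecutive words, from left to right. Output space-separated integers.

Answer: 2 2

Derivation:
Line 1: ['word', 'memory', 'bed'] (min_width=15, slack=1)
Line 2: ['segment', 'draw'] (min_width=12, slack=4)
Line 3: ['violin', 'be', 'year'] (min_width=14, slack=2)
Line 4: ['go', 'my', 'banana'] (min_width=12, slack=4)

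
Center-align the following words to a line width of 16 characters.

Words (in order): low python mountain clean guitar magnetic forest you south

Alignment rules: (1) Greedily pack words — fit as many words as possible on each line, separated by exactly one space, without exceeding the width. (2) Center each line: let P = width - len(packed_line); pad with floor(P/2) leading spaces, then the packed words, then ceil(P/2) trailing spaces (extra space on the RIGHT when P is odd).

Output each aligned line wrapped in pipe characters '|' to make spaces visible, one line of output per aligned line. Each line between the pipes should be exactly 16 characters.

Answer: |   low python   |
| mountain clean |
|guitar magnetic |
|forest you south|

Derivation:
Line 1: ['low', 'python'] (min_width=10, slack=6)
Line 2: ['mountain', 'clean'] (min_width=14, slack=2)
Line 3: ['guitar', 'magnetic'] (min_width=15, slack=1)
Line 4: ['forest', 'you', 'south'] (min_width=16, slack=0)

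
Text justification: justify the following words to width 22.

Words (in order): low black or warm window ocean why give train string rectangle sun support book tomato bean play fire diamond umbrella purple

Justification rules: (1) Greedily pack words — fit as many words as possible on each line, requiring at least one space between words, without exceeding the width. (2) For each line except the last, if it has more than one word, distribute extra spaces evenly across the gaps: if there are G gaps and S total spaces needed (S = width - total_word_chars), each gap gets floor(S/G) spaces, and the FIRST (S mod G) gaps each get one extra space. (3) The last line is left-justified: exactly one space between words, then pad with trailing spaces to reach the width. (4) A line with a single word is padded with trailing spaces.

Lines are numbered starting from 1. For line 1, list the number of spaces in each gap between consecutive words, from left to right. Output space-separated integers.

Answer: 3 3 2

Derivation:
Line 1: ['low', 'black', 'or', 'warm'] (min_width=17, slack=5)
Line 2: ['window', 'ocean', 'why', 'give'] (min_width=21, slack=1)
Line 3: ['train', 'string', 'rectangle'] (min_width=22, slack=0)
Line 4: ['sun', 'support', 'book'] (min_width=16, slack=6)
Line 5: ['tomato', 'bean', 'play', 'fire'] (min_width=21, slack=1)
Line 6: ['diamond', 'umbrella'] (min_width=16, slack=6)
Line 7: ['purple'] (min_width=6, slack=16)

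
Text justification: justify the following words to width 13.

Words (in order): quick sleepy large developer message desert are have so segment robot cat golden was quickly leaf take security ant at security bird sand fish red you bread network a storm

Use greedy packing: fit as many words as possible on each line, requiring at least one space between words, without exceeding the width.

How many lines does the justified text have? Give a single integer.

Answer: 16

Derivation:
Line 1: ['quick', 'sleepy'] (min_width=12, slack=1)
Line 2: ['large'] (min_width=5, slack=8)
Line 3: ['developer'] (min_width=9, slack=4)
Line 4: ['message'] (min_width=7, slack=6)
Line 5: ['desert', 'are'] (min_width=10, slack=3)
Line 6: ['have', 'so'] (min_width=7, slack=6)
Line 7: ['segment', 'robot'] (min_width=13, slack=0)
Line 8: ['cat', 'golden'] (min_width=10, slack=3)
Line 9: ['was', 'quickly'] (min_width=11, slack=2)
Line 10: ['leaf', 'take'] (min_width=9, slack=4)
Line 11: ['security', 'ant'] (min_width=12, slack=1)
Line 12: ['at', 'security'] (min_width=11, slack=2)
Line 13: ['bird', 'sand'] (min_width=9, slack=4)
Line 14: ['fish', 'red', 'you'] (min_width=12, slack=1)
Line 15: ['bread', 'network'] (min_width=13, slack=0)
Line 16: ['a', 'storm'] (min_width=7, slack=6)
Total lines: 16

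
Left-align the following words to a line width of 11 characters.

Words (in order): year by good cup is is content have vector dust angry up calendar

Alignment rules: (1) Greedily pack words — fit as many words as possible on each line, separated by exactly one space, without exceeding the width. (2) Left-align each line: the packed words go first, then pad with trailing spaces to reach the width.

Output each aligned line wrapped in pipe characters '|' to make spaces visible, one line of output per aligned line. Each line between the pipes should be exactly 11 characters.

Answer: |year by    |
|good cup is|
|is content |
|have vector|
|dust angry |
|up calendar|

Derivation:
Line 1: ['year', 'by'] (min_width=7, slack=4)
Line 2: ['good', 'cup', 'is'] (min_width=11, slack=0)
Line 3: ['is', 'content'] (min_width=10, slack=1)
Line 4: ['have', 'vector'] (min_width=11, slack=0)
Line 5: ['dust', 'angry'] (min_width=10, slack=1)
Line 6: ['up', 'calendar'] (min_width=11, slack=0)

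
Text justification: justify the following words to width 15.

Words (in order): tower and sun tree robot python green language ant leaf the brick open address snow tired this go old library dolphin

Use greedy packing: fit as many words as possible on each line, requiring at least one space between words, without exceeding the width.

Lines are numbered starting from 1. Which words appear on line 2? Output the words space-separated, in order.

Line 1: ['tower', 'and', 'sun'] (min_width=13, slack=2)
Line 2: ['tree', 'robot'] (min_width=10, slack=5)
Line 3: ['python', 'green'] (min_width=12, slack=3)
Line 4: ['language', 'ant'] (min_width=12, slack=3)
Line 5: ['leaf', 'the', 'brick'] (min_width=14, slack=1)
Line 6: ['open', 'address'] (min_width=12, slack=3)
Line 7: ['snow', 'tired', 'this'] (min_width=15, slack=0)
Line 8: ['go', 'old', 'library'] (min_width=14, slack=1)
Line 9: ['dolphin'] (min_width=7, slack=8)

Answer: tree robot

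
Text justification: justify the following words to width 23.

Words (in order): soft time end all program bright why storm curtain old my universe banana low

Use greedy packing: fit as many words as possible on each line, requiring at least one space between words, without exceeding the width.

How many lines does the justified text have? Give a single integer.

Line 1: ['soft', 'time', 'end', 'all'] (min_width=17, slack=6)
Line 2: ['program', 'bright', 'why'] (min_width=18, slack=5)
Line 3: ['storm', 'curtain', 'old', 'my'] (min_width=20, slack=3)
Line 4: ['universe', 'banana', 'low'] (min_width=19, slack=4)
Total lines: 4

Answer: 4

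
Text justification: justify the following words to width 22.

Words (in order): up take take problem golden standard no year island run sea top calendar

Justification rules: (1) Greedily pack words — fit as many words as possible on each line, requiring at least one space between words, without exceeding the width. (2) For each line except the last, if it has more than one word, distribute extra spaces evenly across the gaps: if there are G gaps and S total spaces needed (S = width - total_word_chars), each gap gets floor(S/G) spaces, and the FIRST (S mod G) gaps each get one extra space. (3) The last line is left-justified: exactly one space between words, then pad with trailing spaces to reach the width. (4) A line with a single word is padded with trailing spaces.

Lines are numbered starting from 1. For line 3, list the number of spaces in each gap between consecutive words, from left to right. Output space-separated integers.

Answer: 2 2 2

Derivation:
Line 1: ['up', 'take', 'take', 'problem'] (min_width=20, slack=2)
Line 2: ['golden', 'standard', 'no'] (min_width=18, slack=4)
Line 3: ['year', 'island', 'run', 'sea'] (min_width=19, slack=3)
Line 4: ['top', 'calendar'] (min_width=12, slack=10)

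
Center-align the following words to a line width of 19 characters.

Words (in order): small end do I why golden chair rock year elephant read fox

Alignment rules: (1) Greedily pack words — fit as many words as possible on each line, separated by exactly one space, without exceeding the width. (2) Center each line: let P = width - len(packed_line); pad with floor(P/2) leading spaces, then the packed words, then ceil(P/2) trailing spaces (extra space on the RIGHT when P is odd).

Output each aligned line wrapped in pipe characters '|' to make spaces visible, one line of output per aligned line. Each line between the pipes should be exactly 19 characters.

Answer: |small end do I why |
| golden chair rock |
|year elephant read |
|        fox        |

Derivation:
Line 1: ['small', 'end', 'do', 'I', 'why'] (min_width=18, slack=1)
Line 2: ['golden', 'chair', 'rock'] (min_width=17, slack=2)
Line 3: ['year', 'elephant', 'read'] (min_width=18, slack=1)
Line 4: ['fox'] (min_width=3, slack=16)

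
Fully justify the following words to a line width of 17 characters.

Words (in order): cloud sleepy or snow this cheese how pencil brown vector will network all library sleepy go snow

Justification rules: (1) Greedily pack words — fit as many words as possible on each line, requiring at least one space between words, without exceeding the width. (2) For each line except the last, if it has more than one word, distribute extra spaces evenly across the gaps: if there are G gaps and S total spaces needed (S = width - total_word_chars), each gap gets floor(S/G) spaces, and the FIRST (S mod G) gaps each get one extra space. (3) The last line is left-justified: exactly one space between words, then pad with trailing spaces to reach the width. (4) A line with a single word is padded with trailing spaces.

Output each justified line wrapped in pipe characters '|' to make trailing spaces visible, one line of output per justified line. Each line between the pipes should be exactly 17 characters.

Line 1: ['cloud', 'sleepy', 'or'] (min_width=15, slack=2)
Line 2: ['snow', 'this', 'cheese'] (min_width=16, slack=1)
Line 3: ['how', 'pencil', 'brown'] (min_width=16, slack=1)
Line 4: ['vector', 'will'] (min_width=11, slack=6)
Line 5: ['network', 'all'] (min_width=11, slack=6)
Line 6: ['library', 'sleepy', 'go'] (min_width=17, slack=0)
Line 7: ['snow'] (min_width=4, slack=13)

Answer: |cloud  sleepy  or|
|snow  this cheese|
|how  pencil brown|
|vector       will|
|network       all|
|library sleepy go|
|snow             |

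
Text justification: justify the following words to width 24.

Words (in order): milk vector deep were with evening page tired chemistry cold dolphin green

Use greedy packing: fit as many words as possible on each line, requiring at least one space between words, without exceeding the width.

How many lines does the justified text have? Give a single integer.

Line 1: ['milk', 'vector', 'deep', 'were'] (min_width=21, slack=3)
Line 2: ['with', 'evening', 'page', 'tired'] (min_width=23, slack=1)
Line 3: ['chemistry', 'cold', 'dolphin'] (min_width=22, slack=2)
Line 4: ['green'] (min_width=5, slack=19)
Total lines: 4

Answer: 4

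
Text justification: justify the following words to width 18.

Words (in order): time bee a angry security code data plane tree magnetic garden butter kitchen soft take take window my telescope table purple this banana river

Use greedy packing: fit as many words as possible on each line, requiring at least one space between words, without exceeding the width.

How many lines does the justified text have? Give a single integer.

Answer: 10

Derivation:
Line 1: ['time', 'bee', 'a', 'angry'] (min_width=16, slack=2)
Line 2: ['security', 'code', 'data'] (min_width=18, slack=0)
Line 3: ['plane', 'tree'] (min_width=10, slack=8)
Line 4: ['magnetic', 'garden'] (min_width=15, slack=3)
Line 5: ['butter', 'kitchen'] (min_width=14, slack=4)
Line 6: ['soft', 'take', 'take'] (min_width=14, slack=4)
Line 7: ['window', 'my'] (min_width=9, slack=9)
Line 8: ['telescope', 'table'] (min_width=15, slack=3)
Line 9: ['purple', 'this', 'banana'] (min_width=18, slack=0)
Line 10: ['river'] (min_width=5, slack=13)
Total lines: 10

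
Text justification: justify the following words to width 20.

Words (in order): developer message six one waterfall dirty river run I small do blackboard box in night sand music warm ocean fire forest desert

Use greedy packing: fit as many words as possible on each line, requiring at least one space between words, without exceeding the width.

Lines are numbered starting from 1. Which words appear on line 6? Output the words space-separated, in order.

Answer: music warm ocean

Derivation:
Line 1: ['developer', 'message'] (min_width=17, slack=3)
Line 2: ['six', 'one', 'waterfall'] (min_width=17, slack=3)
Line 3: ['dirty', 'river', 'run', 'I'] (min_width=17, slack=3)
Line 4: ['small', 'do', 'blackboard'] (min_width=19, slack=1)
Line 5: ['box', 'in', 'night', 'sand'] (min_width=17, slack=3)
Line 6: ['music', 'warm', 'ocean'] (min_width=16, slack=4)
Line 7: ['fire', 'forest', 'desert'] (min_width=18, slack=2)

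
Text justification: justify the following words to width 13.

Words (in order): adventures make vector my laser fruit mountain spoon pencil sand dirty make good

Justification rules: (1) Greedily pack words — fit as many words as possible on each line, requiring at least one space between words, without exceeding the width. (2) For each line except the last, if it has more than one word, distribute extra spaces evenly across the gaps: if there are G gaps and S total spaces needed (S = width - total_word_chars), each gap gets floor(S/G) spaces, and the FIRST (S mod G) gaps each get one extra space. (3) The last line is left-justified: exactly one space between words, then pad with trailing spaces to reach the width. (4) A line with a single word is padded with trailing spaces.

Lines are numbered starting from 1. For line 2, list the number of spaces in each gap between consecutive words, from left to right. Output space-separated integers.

Line 1: ['adventures'] (min_width=10, slack=3)
Line 2: ['make', 'vector'] (min_width=11, slack=2)
Line 3: ['my', 'laser'] (min_width=8, slack=5)
Line 4: ['fruit'] (min_width=5, slack=8)
Line 5: ['mountain'] (min_width=8, slack=5)
Line 6: ['spoon', 'pencil'] (min_width=12, slack=1)
Line 7: ['sand', 'dirty'] (min_width=10, slack=3)
Line 8: ['make', 'good'] (min_width=9, slack=4)

Answer: 3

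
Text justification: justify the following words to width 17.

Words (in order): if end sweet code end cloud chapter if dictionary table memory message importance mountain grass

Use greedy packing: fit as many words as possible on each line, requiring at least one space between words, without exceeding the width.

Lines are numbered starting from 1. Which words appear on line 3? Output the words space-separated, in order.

Answer: if dictionary

Derivation:
Line 1: ['if', 'end', 'sweet', 'code'] (min_width=17, slack=0)
Line 2: ['end', 'cloud', 'chapter'] (min_width=17, slack=0)
Line 3: ['if', 'dictionary'] (min_width=13, slack=4)
Line 4: ['table', 'memory'] (min_width=12, slack=5)
Line 5: ['message'] (min_width=7, slack=10)
Line 6: ['importance'] (min_width=10, slack=7)
Line 7: ['mountain', 'grass'] (min_width=14, slack=3)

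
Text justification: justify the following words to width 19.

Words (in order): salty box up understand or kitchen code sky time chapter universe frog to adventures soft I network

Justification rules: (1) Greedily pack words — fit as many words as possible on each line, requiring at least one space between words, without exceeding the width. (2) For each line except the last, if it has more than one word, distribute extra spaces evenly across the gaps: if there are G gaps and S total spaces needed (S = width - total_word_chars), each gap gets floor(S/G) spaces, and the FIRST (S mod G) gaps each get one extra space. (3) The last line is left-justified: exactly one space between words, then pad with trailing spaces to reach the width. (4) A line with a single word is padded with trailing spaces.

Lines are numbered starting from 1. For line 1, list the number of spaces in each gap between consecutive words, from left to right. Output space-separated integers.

Answer: 5 4

Derivation:
Line 1: ['salty', 'box', 'up'] (min_width=12, slack=7)
Line 2: ['understand', 'or'] (min_width=13, slack=6)
Line 3: ['kitchen', 'code', 'sky'] (min_width=16, slack=3)
Line 4: ['time', 'chapter'] (min_width=12, slack=7)
Line 5: ['universe', 'frog', 'to'] (min_width=16, slack=3)
Line 6: ['adventures', 'soft', 'I'] (min_width=17, slack=2)
Line 7: ['network'] (min_width=7, slack=12)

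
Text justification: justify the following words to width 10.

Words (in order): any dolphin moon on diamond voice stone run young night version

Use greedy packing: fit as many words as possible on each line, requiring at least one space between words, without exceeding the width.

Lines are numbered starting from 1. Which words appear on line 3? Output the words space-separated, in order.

Line 1: ['any'] (min_width=3, slack=7)
Line 2: ['dolphin'] (min_width=7, slack=3)
Line 3: ['moon', 'on'] (min_width=7, slack=3)
Line 4: ['diamond'] (min_width=7, slack=3)
Line 5: ['voice'] (min_width=5, slack=5)
Line 6: ['stone', 'run'] (min_width=9, slack=1)
Line 7: ['young'] (min_width=5, slack=5)
Line 8: ['night'] (min_width=5, slack=5)
Line 9: ['version'] (min_width=7, slack=3)

Answer: moon on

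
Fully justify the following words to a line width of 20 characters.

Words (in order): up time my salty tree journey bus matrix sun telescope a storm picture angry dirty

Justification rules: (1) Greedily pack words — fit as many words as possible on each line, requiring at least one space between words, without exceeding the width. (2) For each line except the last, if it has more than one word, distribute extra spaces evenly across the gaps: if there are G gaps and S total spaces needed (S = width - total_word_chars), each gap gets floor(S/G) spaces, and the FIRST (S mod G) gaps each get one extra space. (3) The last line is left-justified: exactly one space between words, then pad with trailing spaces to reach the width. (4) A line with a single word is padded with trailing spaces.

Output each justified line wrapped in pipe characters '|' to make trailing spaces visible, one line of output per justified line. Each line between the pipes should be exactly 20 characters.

Line 1: ['up', 'time', 'my', 'salty'] (min_width=16, slack=4)
Line 2: ['tree', 'journey', 'bus'] (min_width=16, slack=4)
Line 3: ['matrix', 'sun', 'telescope'] (min_width=20, slack=0)
Line 4: ['a', 'storm', 'picture'] (min_width=15, slack=5)
Line 5: ['angry', 'dirty'] (min_width=11, slack=9)

Answer: |up   time  my  salty|
|tree   journey   bus|
|matrix sun telescope|
|a    storm   picture|
|angry dirty         |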